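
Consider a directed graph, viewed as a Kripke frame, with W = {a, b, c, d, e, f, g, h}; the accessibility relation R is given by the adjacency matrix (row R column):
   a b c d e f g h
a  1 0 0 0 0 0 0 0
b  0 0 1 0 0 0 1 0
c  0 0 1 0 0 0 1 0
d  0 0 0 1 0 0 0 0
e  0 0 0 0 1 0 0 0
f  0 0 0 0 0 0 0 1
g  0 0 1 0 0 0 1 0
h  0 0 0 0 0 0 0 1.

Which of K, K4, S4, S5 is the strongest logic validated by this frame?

Transitive (axiom 4): yes — every two-step R-path is closed by a direct edge.
Reflexive (axiom T): no — b is not related to itself.
Euclidean (axiom 5): yes — any two successors of a common world are R-related.
So F validates K, K4; S4 would additionally require R to be reflexive. The strongest is K4.

K4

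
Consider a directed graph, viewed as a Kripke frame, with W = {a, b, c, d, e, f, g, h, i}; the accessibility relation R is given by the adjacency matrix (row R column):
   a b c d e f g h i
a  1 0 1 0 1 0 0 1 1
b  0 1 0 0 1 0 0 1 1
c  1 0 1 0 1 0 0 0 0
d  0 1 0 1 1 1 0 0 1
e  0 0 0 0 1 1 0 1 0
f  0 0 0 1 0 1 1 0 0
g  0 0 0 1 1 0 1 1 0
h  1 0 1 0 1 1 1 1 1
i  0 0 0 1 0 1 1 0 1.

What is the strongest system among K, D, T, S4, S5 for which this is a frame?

Serial (axiom D): yes — every world has a successor (e.g. a R a).
Reflexive (axiom T): yes — every world is R-related to itself.
Transitive (axiom 4): no — a R e and e R f, but not a R f.
Euclidean (axiom 5): no — a R c and a R h, but not c R h.
So F validates K, D, T; S4 would additionally require R to be transitive. The strongest is T.

T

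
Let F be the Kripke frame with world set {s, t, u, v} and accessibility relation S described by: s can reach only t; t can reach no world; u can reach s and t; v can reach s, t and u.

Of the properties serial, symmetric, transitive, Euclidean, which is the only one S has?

Serial: no — t has no S-successor.
Symmetric: no — s S t but not t S s.
Transitive: yes — every two-step S-path is closed by a direct edge.
Euclidean: no — u S t and u S s, but not t S s.
Only transitive holds.

transitive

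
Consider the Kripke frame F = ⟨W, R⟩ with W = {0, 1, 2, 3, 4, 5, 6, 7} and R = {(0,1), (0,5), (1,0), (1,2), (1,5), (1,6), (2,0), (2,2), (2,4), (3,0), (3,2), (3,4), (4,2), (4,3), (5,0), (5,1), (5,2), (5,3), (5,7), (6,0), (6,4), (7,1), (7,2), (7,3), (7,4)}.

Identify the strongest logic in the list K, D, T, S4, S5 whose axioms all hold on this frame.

D

Serial (axiom D): yes — every world has a successor (e.g. 0 R 1).
Reflexive (axiom T): no — 0 is not related to itself.
Transitive (axiom 4): no — 0 R 1 and 1 R 2, but not 0 R 2.
Euclidean (axiom 5): no — 1 R 0 and 1 R 2, but not 0 R 2.
So F validates K, D; T would additionally require R to be reflexive. The strongest is D.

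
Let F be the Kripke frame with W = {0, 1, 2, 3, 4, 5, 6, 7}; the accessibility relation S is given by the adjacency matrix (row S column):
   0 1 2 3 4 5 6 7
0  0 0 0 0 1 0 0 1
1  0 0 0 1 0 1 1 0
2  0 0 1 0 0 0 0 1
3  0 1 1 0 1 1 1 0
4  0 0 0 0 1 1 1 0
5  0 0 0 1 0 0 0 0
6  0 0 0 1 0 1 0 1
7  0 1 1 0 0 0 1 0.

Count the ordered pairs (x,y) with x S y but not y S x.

10

Enumerating: (0,4), (0,7), (1,5), (1,6), (3,2), (3,4), (4,5), (4,6), (6,5), (7,1).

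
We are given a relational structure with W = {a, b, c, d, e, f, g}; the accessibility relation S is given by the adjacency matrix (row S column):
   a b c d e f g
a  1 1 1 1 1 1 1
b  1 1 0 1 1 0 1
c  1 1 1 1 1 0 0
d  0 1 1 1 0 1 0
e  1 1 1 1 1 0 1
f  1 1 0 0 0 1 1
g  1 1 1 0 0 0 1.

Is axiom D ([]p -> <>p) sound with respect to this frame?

By correspondence theory, D is valid on a frame iff S is serial.
Serial: yes — every world has a successor (e.g. a S a).

Yes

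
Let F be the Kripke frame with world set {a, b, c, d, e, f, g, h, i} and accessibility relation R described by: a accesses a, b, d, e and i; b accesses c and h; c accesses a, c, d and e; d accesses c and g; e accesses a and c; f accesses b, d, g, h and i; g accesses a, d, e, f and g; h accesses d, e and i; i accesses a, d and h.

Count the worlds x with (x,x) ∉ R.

6

Enumerating: b, d, e, f, h, i.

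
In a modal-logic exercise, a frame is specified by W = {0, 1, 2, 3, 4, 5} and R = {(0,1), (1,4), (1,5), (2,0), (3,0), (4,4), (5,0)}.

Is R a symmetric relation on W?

Symmetric: no — 0 R 1 but not 1 R 0.

No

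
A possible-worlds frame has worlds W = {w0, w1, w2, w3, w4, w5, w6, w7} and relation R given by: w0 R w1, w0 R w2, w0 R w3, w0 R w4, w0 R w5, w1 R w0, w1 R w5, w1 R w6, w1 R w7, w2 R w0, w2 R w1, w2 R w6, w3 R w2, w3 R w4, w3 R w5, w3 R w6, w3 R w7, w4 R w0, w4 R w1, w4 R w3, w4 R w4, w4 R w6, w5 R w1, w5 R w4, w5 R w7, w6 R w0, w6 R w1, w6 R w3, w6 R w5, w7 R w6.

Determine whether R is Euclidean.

Euclidean: no — w0 R w1 and w0 R w2, but not w1 R w2.

No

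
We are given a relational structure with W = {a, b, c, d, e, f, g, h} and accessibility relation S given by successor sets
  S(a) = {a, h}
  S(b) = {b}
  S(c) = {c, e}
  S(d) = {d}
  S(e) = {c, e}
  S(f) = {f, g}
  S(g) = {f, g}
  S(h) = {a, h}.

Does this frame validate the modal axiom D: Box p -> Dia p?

Axiom D corresponds to the accessibility relation being serial.
Serial: yes — every world has a successor (e.g. a S a).

Yes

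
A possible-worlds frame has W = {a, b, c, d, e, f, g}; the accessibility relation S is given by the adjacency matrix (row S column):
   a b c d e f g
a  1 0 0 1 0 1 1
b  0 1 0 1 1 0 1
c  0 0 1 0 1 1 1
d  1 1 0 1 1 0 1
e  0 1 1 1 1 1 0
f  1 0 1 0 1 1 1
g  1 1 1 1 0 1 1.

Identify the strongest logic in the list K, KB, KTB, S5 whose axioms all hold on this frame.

KTB

Symmetric (axiom B): yes — every pair in S has its reverse in S.
Reflexive (axiom T): yes — every world is S-related to itself.
Euclidean (axiom 5): no — a S d and a S f, but not d S f.
So F validates K, KB, KTB; S5 would additionally require S to be Euclidean. The strongest is KTB.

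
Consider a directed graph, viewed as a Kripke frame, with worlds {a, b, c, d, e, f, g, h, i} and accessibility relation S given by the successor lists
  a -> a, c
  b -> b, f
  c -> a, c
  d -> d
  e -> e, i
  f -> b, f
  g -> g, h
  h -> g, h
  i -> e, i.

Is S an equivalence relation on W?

Reflexive: yes — every world is S-related to itself.
Symmetric: yes — every pair in S has its reverse in S.
Transitive: yes — every two-step S-path is closed by a direct edge.
So S is an equivalence relation.

Yes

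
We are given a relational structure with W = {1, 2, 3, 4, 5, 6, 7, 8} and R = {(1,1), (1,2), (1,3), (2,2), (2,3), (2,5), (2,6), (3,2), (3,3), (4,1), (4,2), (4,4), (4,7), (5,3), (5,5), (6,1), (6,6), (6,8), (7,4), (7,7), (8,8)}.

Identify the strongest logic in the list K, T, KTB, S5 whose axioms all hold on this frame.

T

Reflexive (axiom T): yes — every world is R-related to itself.
Symmetric (axiom B): no — 1 R 2 but not 2 R 1.
Euclidean (axiom 5): no — 2 R 3 and 2 R 5, but not 3 R 5.
So F validates K, T; KTB would additionally require R to be symmetric. The strongest is T.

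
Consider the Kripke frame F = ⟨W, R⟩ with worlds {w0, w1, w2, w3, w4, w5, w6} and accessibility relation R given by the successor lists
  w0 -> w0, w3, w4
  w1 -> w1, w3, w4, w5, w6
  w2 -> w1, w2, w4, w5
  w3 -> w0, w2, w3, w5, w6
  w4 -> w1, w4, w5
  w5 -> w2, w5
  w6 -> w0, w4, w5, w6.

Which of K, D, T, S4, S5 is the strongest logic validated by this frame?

T

Serial (axiom D): yes — every world has a successor (e.g. w0 R w0).
Reflexive (axiom T): yes — every world is R-related to itself.
Transitive (axiom 4): no — w0 R w3 and w3 R w2, but not w0 R w2.
Euclidean (axiom 5): no — w0 R w3 and w0 R w4, but not w3 R w4.
So F validates K, D, T; S4 would additionally require R to be transitive. The strongest is T.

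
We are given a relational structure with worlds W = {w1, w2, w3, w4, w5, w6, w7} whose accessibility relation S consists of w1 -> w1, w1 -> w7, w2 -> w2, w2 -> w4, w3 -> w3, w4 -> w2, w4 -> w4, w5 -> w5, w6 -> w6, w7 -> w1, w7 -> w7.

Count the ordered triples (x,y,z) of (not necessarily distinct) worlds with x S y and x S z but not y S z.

S is Euclidean; there are no such tuples.

0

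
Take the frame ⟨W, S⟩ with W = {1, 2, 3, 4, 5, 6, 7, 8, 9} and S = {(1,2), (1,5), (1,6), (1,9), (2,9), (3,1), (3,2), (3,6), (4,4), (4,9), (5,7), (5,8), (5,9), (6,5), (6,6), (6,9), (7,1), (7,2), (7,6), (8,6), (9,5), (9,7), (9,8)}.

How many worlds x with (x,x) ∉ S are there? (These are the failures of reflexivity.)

7

Enumerating: 1, 2, 3, 5, 7, 8, 9.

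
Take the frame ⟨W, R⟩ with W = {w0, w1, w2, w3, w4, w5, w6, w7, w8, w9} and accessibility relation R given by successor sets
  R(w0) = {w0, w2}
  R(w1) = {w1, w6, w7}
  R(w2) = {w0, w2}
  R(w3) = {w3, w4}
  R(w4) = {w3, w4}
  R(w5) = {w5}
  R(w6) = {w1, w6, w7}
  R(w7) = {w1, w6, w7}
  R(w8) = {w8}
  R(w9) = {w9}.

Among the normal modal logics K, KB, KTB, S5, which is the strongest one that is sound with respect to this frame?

S5

Symmetric (axiom B): yes — every pair in R has its reverse in R.
Reflexive (axiom T): yes — every world is R-related to itself.
Euclidean (axiom 5): yes — any two successors of a common world are R-related.
So F validates K, KB, KTB, S5. The strongest is S5.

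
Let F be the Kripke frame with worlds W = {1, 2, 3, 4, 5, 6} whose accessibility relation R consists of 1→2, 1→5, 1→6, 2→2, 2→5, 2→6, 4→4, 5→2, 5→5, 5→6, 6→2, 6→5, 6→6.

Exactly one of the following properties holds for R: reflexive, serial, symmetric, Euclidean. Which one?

Euclidean

Reflexive: no — 1 is not related to itself.
Serial: no — 3 has no R-successor.
Symmetric: no — 1 R 2 but not 2 R 1.
Euclidean: yes — any two successors of a common world are R-related.
Only Euclidean holds.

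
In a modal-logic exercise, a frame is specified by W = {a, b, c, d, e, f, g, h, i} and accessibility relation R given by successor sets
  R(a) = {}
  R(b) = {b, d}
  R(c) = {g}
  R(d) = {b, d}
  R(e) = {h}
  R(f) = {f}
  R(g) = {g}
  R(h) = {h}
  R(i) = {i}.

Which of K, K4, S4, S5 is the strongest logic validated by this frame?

K4

Transitive (axiom 4): yes — every two-step R-path is closed by a direct edge.
Reflexive (axiom T): no — a is not related to itself.
Euclidean (axiom 5): yes — any two successors of a common world are R-related.
So F validates K, K4; S4 would additionally require R to be reflexive. The strongest is K4.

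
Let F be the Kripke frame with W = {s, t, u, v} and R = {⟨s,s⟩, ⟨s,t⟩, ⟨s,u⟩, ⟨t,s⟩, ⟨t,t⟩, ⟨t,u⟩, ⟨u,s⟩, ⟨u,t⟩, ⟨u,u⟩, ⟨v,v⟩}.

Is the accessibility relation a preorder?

Reflexive: yes — every world is R-related to itself.
Transitive: yes — every two-step R-path is closed by a direct edge.
So R is a preorder.

Yes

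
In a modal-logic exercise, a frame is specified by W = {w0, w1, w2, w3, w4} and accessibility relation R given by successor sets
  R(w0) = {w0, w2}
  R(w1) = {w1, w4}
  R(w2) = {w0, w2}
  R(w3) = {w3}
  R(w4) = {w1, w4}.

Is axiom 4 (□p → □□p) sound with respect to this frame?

Axiom 4 corresponds to the accessibility relation being transitive.
Transitive: yes — every two-step R-path is closed by a direct edge.

Yes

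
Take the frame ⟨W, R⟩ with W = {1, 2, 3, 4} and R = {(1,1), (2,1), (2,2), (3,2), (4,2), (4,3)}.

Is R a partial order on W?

Reflexive: no — 3 is not related to itself.
Transitive: no — 3 R 2 and 2 R 1, but not 3 R 1.
Antisymmetric: yes — no distinct pair is related both ways.
So R is not a partial order.

No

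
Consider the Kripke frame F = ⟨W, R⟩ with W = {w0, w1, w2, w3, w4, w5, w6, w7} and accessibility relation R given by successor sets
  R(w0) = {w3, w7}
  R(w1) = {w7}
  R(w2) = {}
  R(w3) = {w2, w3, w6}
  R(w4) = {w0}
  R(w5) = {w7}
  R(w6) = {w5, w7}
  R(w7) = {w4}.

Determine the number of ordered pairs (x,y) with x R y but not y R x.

Enumerating: (w0,w3), (w0,w7), (w1,w7), (w3,w2), (w3,w6), (w4,w0), (w5,w7), (w6,w5), (w6,w7), (w7,w4).

10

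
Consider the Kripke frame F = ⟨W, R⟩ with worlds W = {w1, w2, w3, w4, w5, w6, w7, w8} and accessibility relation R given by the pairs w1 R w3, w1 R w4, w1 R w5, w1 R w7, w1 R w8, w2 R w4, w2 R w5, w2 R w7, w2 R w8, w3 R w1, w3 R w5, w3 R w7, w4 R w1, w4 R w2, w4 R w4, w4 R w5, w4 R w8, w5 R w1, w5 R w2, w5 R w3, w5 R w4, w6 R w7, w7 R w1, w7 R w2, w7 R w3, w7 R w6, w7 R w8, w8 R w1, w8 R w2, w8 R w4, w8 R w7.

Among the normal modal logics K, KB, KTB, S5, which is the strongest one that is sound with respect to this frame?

Symmetric (axiom B): yes — every pair in R has its reverse in R.
Reflexive (axiom T): no — w1 is not related to itself.
Euclidean (axiom 5): no — w1 R w3 and w1 R w4, but not w3 R w4.
So F validates K, KB; KTB would additionally require R to be reflexive. The strongest is KB.

KB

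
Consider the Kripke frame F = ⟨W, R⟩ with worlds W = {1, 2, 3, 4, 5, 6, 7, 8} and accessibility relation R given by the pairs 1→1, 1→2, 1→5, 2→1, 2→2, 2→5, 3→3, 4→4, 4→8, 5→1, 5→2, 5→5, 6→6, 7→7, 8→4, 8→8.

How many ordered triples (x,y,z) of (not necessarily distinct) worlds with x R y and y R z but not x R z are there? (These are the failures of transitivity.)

R is transitive; there are no such tuples.

0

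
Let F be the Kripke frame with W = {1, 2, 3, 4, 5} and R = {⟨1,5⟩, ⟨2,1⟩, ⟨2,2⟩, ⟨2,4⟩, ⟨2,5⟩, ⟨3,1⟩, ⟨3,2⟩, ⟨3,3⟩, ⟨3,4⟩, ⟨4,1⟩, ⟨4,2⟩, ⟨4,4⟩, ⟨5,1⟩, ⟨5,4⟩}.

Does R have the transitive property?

No

Transitive: no — 1 R 5 and 5 R 4, but not 1 R 4.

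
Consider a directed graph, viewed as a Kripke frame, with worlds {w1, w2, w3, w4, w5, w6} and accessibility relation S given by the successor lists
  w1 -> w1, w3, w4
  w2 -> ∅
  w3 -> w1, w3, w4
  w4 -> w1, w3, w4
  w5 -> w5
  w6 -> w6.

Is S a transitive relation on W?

Yes

Transitive: yes — every two-step S-path is closed by a direct edge.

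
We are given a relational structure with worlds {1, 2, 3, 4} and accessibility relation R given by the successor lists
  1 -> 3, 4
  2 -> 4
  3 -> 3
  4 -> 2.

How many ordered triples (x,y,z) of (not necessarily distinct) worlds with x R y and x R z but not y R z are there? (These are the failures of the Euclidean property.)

5

Enumerating: (1,3,4), (1,4,3), (1,4,4), (2,4,4), (4,2,2).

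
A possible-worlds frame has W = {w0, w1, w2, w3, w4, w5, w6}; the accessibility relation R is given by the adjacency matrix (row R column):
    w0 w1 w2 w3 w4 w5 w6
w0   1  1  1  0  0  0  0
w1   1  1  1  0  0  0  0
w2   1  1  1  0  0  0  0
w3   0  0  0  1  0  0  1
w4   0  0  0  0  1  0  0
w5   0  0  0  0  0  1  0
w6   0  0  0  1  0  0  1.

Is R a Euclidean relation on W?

Yes

Euclidean: yes — any two successors of a common world are R-related.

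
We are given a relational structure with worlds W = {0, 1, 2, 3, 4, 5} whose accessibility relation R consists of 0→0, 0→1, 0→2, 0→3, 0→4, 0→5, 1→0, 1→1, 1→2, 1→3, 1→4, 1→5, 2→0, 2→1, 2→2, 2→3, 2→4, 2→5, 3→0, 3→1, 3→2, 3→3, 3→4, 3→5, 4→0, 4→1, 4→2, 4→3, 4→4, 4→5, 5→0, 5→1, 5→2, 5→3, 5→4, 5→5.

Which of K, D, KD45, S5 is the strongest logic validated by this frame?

Serial (axiom D): yes — every world has a successor (e.g. 0 R 0).
Euclidean (axiom 5): yes — any two successors of a common world are R-related.
Transitive (axiom 4): yes — every two-step R-path is closed by a direct edge.
Reflexive (axiom T): yes — every world is R-related to itself.
So F validates K, D, KD45, S5. The strongest is S5.

S5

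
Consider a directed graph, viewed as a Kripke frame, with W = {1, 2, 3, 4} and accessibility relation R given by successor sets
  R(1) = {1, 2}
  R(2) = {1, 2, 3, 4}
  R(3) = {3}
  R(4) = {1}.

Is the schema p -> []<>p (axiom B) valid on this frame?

No

The schema B characterises exactly the symmetric frames.
Symmetric: no — 2 R 3 but not 3 R 2.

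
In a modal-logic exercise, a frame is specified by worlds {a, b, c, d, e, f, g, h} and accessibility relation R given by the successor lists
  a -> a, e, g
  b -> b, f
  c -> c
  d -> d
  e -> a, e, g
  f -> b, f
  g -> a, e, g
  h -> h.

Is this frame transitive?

Yes

Transitive: yes — every two-step R-path is closed by a direct edge.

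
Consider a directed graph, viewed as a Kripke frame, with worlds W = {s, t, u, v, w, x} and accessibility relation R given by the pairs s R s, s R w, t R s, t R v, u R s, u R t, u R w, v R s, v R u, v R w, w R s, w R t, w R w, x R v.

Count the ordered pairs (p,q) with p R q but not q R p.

Enumerating: (t,s), (t,v), (u,s), (u,t), (u,w), (v,s), (v,u), (v,w), (w,t), (x,v).

10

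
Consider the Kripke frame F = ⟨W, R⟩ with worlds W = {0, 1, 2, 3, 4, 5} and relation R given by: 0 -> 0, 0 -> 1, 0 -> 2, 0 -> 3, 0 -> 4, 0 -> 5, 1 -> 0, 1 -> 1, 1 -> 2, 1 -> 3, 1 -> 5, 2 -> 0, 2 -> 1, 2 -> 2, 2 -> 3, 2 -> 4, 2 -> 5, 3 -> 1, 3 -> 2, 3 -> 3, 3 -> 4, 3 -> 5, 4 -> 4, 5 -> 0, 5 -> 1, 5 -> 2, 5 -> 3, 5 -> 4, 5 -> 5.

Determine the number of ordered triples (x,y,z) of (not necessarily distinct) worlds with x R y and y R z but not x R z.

7

Enumerating: (1,0,4), (1,2,4), (1,3,4), (1,5,4), (3,1,0), (3,2,0), (3,5,0).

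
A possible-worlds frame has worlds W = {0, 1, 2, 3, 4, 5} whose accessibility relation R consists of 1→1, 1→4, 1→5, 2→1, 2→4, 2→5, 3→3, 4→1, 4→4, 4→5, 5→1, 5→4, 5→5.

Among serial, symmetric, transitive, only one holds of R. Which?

Serial: no — 0 has no R-successor.
Symmetric: no — 2 R 1 but not 1 R 2.
Transitive: yes — every two-step R-path is closed by a direct edge.
Only transitive holds.

transitive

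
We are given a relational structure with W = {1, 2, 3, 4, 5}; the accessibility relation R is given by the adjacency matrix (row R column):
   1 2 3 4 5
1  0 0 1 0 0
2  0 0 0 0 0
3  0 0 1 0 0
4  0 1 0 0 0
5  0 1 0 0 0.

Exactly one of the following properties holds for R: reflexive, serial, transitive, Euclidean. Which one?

transitive

Reflexive: no — 1 is not related to itself.
Serial: no — 2 has no R-successor.
Transitive: yes — every two-step R-path is closed by a direct edge.
Euclidean: no — 4 R 2 and 4 R 2, but not 2 R 2.
Only transitive holds.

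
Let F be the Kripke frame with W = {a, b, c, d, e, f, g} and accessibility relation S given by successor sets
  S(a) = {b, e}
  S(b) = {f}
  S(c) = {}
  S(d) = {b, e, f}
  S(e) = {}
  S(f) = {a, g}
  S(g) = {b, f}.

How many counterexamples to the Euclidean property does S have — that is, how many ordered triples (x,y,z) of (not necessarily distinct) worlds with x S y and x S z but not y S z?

20

Enumerating: (a,b,b), (a,b,e), (a,e,b), (a,e,e), (b,f,f), (d,b,b), (d,b,e), (d,e,b), (d,e,e), (d,e,f), (d,f,b), (d,f,e), … and 8 more.
Total: 20.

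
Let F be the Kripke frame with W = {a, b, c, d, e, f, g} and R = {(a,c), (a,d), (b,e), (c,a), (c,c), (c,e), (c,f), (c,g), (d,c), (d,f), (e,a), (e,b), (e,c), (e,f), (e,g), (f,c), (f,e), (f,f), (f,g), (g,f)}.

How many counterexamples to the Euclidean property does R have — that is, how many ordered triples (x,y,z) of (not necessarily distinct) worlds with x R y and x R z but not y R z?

Enumerating: (a,c,d), (a,d,d), (b,e,e), (c,a,a), (c,a,e), (c,a,f), (c,a,g), (c,e,e), (c,f,a), (c,g,a), (c,g,c), (c,g,e), … and 21 more.
Total: 33.

33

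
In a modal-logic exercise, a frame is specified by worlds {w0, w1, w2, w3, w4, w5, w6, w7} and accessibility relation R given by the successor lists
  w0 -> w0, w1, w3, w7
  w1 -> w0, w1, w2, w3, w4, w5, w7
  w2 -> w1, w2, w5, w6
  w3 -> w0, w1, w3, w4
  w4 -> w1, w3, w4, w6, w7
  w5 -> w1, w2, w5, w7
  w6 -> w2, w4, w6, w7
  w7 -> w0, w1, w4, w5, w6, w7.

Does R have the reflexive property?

Yes

Reflexive: yes — every world is R-related to itself.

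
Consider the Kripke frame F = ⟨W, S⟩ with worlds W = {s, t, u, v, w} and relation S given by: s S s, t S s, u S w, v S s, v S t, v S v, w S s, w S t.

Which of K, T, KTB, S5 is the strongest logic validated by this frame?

K

Reflexive (axiom T): no — t is not related to itself.
Symmetric (axiom B): no — t S s but not s S t.
Euclidean (axiom 5): no — v S s and v S t, but not s S t.
So F validates K; T would additionally require S to be reflexive. The strongest is K.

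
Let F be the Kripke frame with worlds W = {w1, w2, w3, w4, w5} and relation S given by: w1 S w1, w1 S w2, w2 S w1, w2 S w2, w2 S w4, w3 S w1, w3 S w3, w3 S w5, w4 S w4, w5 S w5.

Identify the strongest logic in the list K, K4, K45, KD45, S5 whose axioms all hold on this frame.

Transitive (axiom 4): no — w1 S w2 and w2 S w4, but not w1 S w4.
Euclidean (axiom 5): no — w2 S w1 and w2 S w4, but not w1 S w4.
Serial (axiom D): yes — every world has a successor (e.g. w1 S w1).
Reflexive (axiom T): yes — every world is S-related to itself.
So F validates K; K4 would additionally require S to be transitive. The strongest is K.

K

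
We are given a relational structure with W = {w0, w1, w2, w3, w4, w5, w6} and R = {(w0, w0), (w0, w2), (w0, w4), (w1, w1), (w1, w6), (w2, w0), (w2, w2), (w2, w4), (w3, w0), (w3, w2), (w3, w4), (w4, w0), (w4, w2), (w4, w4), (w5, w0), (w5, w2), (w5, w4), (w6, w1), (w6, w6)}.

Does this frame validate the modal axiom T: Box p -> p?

No

By correspondence theory, T is valid on a frame iff R is reflexive.
Reflexive: no — w3 is not related to itself.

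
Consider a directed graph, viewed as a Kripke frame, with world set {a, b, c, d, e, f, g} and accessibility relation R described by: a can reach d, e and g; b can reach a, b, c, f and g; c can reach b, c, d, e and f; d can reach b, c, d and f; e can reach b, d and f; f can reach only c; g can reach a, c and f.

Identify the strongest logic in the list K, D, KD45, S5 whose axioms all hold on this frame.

D

Serial (axiom D): yes — every world has a successor (e.g. a R d).
Euclidean (axiom 5): no — a R d and a R e, but not d R e.
Transitive (axiom 4): no — a R d and d R b, but not a R b.
Reflexive (axiom T): no — a is not related to itself.
So F validates K, D; KD45 would additionally require R to be Euclidean and transitive. The strongest is D.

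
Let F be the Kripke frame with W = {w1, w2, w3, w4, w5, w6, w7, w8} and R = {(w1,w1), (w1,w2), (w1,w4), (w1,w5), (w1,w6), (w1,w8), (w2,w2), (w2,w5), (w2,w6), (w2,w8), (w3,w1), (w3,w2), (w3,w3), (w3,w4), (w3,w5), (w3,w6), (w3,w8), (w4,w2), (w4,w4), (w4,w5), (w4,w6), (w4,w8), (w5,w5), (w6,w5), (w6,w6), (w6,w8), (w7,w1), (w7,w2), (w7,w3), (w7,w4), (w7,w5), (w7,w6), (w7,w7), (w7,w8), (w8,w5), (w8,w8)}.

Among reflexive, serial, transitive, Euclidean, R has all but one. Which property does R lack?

Euclidean

Reflexive: yes — every world is R-related to itself.
Serial: yes — every world has a successor (e.g. w1 R w1).
Transitive: yes — every two-step R-path is closed by a direct edge.
Euclidean: no — w1 R w2 and w1 R w4, but not w2 R w4.
Only Euclidean fails.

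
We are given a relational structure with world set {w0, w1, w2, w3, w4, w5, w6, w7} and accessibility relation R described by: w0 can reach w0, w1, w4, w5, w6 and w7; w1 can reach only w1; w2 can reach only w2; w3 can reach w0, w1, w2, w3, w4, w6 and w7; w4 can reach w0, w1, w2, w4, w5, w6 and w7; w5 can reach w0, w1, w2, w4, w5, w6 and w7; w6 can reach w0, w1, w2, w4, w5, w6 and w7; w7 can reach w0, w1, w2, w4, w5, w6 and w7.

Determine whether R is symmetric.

Symmetric: no — w0 R w1 but not w1 R w0.

No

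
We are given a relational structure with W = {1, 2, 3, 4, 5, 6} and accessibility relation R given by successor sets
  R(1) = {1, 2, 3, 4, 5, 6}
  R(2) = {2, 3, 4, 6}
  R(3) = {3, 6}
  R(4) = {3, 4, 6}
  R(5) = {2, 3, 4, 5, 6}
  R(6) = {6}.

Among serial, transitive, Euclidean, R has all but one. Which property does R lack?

Euclidean

Serial: yes — every world has a successor (e.g. 1 R 1).
Transitive: yes — every two-step R-path is closed by a direct edge.
Euclidean: no — 1 R 2 and 1 R 5, but not 2 R 5.
Only Euclidean fails.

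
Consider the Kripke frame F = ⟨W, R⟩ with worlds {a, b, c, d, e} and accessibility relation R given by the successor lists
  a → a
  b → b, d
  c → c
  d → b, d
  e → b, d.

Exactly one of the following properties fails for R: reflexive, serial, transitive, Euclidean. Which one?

reflexive

Reflexive: no — e is not related to itself.
Serial: yes — every world has a successor (e.g. a R a).
Transitive: yes — every two-step R-path is closed by a direct edge.
Euclidean: yes — any two successors of a common world are R-related.
Only reflexive fails.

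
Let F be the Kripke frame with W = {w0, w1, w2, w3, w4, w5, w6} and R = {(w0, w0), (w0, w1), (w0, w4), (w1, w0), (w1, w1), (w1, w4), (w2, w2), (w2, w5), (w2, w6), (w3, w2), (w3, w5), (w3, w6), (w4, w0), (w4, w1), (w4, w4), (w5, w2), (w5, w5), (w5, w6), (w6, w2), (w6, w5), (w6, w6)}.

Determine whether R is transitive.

Yes

Transitive: yes — every two-step R-path is closed by a direct edge.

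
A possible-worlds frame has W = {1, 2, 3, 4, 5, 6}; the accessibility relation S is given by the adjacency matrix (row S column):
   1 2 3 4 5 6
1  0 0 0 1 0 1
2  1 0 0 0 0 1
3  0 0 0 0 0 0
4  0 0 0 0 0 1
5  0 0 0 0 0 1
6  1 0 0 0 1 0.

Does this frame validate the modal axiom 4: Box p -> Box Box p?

No

By correspondence theory, 4 is valid on a frame iff S is transitive.
Transitive: no — 1 S 6 and 6 S 5, but not 1 S 5.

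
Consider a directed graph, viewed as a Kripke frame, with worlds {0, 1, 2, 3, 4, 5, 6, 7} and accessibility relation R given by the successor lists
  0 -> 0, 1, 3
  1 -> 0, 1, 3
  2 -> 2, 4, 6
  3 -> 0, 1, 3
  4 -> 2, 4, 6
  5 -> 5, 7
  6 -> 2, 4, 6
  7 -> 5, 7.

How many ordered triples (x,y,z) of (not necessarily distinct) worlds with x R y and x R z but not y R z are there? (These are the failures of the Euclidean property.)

R is Euclidean; there are no such tuples.

0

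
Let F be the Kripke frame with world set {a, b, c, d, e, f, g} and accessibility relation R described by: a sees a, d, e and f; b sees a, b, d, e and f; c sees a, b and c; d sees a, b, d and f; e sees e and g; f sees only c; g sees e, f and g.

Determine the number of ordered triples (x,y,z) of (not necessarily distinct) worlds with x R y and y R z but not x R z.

Enumerating: (a,d,b), (a,e,g), (a,f,c), (b,e,g), (b,f,c), (c,a,d), (c,a,e), (c,a,f), (c,b,d), (c,b,e), (c,b,f), (d,a,e), (d,b,e), (d,f,c), (e,g,f), (f,c,a), (f,c,b), (g,f,c).

18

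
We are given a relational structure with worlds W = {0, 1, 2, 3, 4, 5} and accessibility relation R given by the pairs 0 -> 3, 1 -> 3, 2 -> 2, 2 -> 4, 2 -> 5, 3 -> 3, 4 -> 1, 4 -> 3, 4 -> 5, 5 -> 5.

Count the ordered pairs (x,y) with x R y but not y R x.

Enumerating: (0,3), (1,3), (2,4), (2,5), (4,1), (4,3), (4,5).

7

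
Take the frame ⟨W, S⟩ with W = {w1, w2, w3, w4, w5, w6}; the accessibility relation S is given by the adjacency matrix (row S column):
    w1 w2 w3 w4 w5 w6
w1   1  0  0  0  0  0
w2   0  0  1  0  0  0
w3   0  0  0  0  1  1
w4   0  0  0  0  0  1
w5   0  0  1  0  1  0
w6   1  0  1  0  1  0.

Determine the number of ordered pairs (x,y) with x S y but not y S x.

Enumerating: (w2,w3), (w4,w6), (w6,w1), (w6,w5).

4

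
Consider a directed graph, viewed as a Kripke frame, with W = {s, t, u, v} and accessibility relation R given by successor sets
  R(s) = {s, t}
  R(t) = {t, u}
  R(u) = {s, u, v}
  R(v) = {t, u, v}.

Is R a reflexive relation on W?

Reflexive: yes — every world is R-related to itself.

Yes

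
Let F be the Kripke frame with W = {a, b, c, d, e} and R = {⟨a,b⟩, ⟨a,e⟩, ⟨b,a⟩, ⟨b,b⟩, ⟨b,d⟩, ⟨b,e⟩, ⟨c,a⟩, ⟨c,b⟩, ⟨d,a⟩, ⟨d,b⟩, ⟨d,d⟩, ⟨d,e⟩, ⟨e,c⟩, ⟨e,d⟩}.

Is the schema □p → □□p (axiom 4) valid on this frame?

Axiom 4 corresponds to the accessibility relation being transitive.
Transitive: no — a R b and b R d, but not a R d.

No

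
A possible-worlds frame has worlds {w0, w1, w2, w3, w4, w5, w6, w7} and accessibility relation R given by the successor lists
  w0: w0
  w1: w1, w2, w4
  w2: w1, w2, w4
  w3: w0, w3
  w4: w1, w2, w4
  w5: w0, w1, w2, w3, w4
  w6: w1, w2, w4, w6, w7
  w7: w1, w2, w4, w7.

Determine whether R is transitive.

Transitive: yes — every two-step R-path is closed by a direct edge.

Yes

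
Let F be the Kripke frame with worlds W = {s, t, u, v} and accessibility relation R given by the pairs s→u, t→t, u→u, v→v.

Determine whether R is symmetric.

Symmetric: no — s R u but not u R s.

No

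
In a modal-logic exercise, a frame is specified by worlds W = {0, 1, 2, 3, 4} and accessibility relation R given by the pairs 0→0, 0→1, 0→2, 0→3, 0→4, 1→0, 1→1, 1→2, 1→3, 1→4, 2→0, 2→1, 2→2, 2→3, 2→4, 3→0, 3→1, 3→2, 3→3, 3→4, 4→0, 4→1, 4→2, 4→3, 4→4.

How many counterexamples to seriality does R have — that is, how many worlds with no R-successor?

R is serial; there are no such worlds.

0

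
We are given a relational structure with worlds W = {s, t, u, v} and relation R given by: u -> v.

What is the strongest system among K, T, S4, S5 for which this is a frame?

K

Reflexive (axiom T): no — s is not related to itself.
Transitive (axiom 4): yes — every two-step R-path is closed by a direct edge.
Euclidean (axiom 5): no — u R v and u R v, but not v R v.
So F validates K; T would additionally require R to be reflexive. The strongest is K.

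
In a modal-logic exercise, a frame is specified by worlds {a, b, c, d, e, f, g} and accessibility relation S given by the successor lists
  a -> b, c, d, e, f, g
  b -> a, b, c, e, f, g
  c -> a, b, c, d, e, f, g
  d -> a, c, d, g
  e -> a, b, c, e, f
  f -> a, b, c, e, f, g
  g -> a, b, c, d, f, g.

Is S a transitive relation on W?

Transitive: no — b S a and a S d, but not b S d.

No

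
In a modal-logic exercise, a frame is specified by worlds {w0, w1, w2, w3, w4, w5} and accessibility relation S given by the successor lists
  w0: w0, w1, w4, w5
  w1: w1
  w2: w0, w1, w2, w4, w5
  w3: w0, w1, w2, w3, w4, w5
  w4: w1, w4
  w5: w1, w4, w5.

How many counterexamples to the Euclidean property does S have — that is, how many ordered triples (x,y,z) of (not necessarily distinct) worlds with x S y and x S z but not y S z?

35

Enumerating: (w0,w1,w0), (w0,w1,w4), (w0,w1,w5), (w0,w4,w0), (w0,w4,w5), (w0,w5,w0), (w2,w0,w2), (w2,w1,w0), (w2,w1,w2), (w2,w1,w4), (w2,w1,w5), (w2,w4,w0), … and 23 more.
Total: 35.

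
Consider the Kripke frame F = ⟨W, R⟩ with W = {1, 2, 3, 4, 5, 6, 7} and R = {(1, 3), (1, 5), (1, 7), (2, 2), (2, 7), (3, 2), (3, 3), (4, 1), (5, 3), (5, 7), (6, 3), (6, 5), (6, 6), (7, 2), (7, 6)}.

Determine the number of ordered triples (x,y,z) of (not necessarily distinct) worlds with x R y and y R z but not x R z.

Enumerating: (1,3,2), (1,7,2), (1,7,6), (2,7,6), (3,2,7), (4,1,3), (4,1,5), (4,1,7), (5,3,2), (5,7,2), (5,7,6), (6,3,2), (6,5,7), (7,2,7), (7,6,3), (7,6,5).

16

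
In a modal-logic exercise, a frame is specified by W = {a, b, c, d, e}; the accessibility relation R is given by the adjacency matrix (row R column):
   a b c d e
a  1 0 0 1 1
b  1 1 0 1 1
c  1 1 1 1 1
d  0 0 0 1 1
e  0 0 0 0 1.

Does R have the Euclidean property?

Euclidean: no — a R e and a R d, but not e R d.

No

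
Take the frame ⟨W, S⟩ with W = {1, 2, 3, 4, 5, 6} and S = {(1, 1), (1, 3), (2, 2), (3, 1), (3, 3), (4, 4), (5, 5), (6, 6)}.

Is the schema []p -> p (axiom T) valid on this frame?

Yes

The schema T characterises exactly the reflexive frames.
Reflexive: yes — every world is S-related to itself.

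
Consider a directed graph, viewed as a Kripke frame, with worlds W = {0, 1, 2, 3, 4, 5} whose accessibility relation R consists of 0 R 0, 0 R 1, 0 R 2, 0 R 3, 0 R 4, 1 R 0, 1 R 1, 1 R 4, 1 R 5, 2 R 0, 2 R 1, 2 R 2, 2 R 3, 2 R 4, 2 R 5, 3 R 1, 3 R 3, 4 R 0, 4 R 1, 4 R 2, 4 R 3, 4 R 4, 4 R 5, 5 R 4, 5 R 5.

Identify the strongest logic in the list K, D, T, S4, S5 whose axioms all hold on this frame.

Serial (axiom D): yes — every world has a successor (e.g. 0 R 0).
Reflexive (axiom T): yes — every world is R-related to itself.
Transitive (axiom 4): no — 0 R 1 and 1 R 5, but not 0 R 5.
Euclidean (axiom 5): no — 0 R 1 and 0 R 2, but not 1 R 2.
So F validates K, D, T; S4 would additionally require R to be transitive. The strongest is T.

T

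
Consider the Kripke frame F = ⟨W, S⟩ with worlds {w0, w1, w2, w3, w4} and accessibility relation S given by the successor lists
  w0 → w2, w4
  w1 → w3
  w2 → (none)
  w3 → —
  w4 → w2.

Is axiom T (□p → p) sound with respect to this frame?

No

Axiom T corresponds to the accessibility relation being reflexive.
Reflexive: no — w0 is not related to itself.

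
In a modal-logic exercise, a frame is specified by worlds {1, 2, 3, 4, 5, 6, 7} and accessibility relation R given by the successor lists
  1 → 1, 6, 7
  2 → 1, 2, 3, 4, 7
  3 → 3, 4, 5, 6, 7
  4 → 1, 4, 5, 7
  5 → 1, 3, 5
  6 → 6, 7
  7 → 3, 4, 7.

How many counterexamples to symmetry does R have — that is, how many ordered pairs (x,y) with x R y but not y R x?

Enumerating: (1,6), (1,7), (2,1), (2,3), (2,4), (2,7), (3,4), (3,6), (4,1), (4,5), (5,1), (6,7).

12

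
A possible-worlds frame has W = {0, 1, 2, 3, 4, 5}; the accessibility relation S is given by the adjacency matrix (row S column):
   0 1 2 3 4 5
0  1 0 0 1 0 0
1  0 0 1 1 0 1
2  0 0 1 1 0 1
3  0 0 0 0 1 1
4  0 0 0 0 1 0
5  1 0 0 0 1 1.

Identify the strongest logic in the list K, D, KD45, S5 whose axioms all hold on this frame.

Serial (axiom D): yes — every world has a successor (e.g. 0 S 0).
Euclidean (axiom 5): no — 1 S 3 and 1 S 2, but not 3 S 2.
Transitive (axiom 4): no — 0 S 3 and 3 S 4, but not 0 S 4.
Reflexive (axiom T): no — 1 is not related to itself.
So F validates K, D; KD45 would additionally require S to be Euclidean and transitive. The strongest is D.

D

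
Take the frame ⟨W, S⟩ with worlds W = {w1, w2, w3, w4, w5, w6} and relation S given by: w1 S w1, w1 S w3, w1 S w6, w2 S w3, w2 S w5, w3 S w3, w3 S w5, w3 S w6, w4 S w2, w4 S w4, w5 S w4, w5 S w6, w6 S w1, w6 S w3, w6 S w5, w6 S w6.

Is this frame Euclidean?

Euclidean: no — w2 S w5 and w2 S w3, but not w5 S w3.

No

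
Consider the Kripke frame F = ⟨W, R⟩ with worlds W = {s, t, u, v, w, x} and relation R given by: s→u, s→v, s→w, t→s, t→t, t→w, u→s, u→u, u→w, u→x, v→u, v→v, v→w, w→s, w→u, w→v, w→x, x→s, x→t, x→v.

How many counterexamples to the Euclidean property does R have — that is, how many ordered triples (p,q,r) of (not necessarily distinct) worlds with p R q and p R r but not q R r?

Enumerating: (s,u,v), (s,w,w), (t,s,s), (t,s,t), (t,w,t), (t,w,w), (u,s,s), (u,s,x), (u,w,w), (u,x,u), (u,x,w), (u,x,x), … and 14 more.
Total: 26.

26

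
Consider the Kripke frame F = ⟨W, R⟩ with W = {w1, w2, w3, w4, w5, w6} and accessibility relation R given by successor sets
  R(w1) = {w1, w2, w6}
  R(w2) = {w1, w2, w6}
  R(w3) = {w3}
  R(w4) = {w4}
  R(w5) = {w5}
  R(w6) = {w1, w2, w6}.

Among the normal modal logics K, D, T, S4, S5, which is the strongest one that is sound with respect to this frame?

S5

Serial (axiom D): yes — every world has a successor (e.g. w1 R w1).
Reflexive (axiom T): yes — every world is R-related to itself.
Transitive (axiom 4): yes — every two-step R-path is closed by a direct edge.
Euclidean (axiom 5): yes — any two successors of a common world are R-related.
So F validates K, D, T, S4, S5. The strongest is S5.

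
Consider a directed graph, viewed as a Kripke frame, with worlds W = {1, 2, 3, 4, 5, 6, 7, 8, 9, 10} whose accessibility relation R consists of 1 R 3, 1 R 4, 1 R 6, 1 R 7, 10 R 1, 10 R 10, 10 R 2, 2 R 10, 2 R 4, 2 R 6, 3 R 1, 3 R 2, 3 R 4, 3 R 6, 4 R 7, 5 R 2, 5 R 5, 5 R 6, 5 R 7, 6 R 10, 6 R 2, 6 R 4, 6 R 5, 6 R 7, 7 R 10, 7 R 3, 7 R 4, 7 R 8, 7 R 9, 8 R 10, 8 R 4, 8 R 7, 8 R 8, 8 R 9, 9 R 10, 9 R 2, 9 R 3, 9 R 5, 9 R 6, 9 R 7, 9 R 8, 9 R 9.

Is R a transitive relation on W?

No

Transitive: no — 1 R 3 and 3 R 2, but not 1 R 2.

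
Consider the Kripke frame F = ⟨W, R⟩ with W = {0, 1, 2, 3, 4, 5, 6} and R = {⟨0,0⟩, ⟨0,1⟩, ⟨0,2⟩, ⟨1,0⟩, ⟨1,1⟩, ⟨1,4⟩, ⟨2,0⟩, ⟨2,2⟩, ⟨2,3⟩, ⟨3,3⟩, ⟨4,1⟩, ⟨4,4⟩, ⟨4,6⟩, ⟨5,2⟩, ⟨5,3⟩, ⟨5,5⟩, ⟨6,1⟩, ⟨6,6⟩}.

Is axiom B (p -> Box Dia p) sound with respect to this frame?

Axiom B corresponds to the accessibility relation being symmetric.
Symmetric: no — 2 R 3 but not 3 R 2.

No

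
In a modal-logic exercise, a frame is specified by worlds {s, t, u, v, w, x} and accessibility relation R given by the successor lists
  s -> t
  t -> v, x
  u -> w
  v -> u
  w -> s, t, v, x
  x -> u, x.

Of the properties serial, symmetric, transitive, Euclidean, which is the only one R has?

Serial: yes — every world has a successor (e.g. s R t).
Symmetric: no — s R t but not t R s.
Transitive: no — s R t and t R v, but not s R v.
Euclidean: no — t R v and t R x, but not v R x.
Only serial holds.

serial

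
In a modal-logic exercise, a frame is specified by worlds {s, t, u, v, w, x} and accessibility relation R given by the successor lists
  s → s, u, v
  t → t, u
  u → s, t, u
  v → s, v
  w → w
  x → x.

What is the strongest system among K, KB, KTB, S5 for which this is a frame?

Symmetric (axiom B): yes — every pair in R has its reverse in R.
Reflexive (axiom T): yes — every world is R-related to itself.
Euclidean (axiom 5): no — s R u and s R v, but not u R v.
So F validates K, KB, KTB; S5 would additionally require R to be Euclidean. The strongest is KTB.

KTB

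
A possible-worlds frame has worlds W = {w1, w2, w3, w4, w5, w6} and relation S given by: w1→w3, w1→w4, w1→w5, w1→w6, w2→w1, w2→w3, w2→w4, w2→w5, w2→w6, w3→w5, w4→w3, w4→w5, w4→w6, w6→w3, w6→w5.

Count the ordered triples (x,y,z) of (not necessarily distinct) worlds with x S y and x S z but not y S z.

Enumerating: (w1,w3,w3), (w1,w3,w4), (w1,w3,w6), (w1,w4,w4), (w1,w5,w3), (w1,w5,w4), (w1,w5,w5), (w1,w5,w6), (w1,w6,w4), (w1,w6,w6), (w2,w1,w1), (w2,w3,w1), … and 23 more.
Total: 35.

35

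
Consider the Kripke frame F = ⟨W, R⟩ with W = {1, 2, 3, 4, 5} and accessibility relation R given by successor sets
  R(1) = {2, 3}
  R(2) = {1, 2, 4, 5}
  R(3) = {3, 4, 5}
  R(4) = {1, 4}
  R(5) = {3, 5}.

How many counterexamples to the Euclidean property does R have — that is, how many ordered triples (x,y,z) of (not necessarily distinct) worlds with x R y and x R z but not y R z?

15

Enumerating: (1,2,3), (1,3,2), (2,1,1), (2,1,4), (2,1,5), (2,4,2), (2,4,5), (2,5,1), (2,5,2), (2,5,4), (3,4,3), (3,4,5), (3,5,4), (4,1,1), (4,1,4).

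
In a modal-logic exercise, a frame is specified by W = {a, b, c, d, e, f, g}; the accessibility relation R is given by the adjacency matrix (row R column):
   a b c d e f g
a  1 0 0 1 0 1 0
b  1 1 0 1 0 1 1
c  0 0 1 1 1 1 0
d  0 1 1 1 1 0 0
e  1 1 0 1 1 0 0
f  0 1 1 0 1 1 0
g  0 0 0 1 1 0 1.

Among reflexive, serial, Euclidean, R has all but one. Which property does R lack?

Reflexive: yes — every world is R-related to itself.
Serial: yes — every world has a successor (e.g. a R a).
Euclidean: no — a R d and a R f, but not d R f.
Only Euclidean fails.

Euclidean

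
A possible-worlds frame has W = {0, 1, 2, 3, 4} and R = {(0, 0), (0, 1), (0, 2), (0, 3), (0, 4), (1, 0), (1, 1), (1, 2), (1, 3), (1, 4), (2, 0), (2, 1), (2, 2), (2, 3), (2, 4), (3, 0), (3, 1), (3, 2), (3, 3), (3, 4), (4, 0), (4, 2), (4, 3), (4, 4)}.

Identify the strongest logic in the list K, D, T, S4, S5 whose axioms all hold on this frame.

Serial (axiom D): yes — every world has a successor (e.g. 0 R 0).
Reflexive (axiom T): yes — every world is R-related to itself.
Transitive (axiom 4): no — 4 R 0 and 0 R 1, but not 4 R 1.
Euclidean (axiom 5): no — 0 R 4 and 0 R 1, but not 4 R 1.
So F validates K, D, T; S4 would additionally require R to be transitive. The strongest is T.

T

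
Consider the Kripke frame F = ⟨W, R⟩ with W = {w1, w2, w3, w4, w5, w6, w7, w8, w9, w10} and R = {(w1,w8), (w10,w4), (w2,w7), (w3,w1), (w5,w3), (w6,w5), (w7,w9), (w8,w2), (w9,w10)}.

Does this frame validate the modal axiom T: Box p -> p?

No

Axiom T corresponds to the accessibility relation being reflexive.
Reflexive: no — w1 is not related to itself.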